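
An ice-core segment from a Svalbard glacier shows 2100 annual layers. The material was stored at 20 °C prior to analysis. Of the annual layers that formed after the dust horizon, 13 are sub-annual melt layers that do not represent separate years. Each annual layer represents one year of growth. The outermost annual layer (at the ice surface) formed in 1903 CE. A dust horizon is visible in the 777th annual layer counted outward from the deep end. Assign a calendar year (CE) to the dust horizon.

593 CE

2100 − 777 = 1323 annual layers lie beyond the dust horizon toward the ice surface.
Excluding 13 false annual layers: 1323 − 13 = 1310.
Counting back 1310 years from 1903 CE places the dust horizon in 1903 − 1310 = 593 CE.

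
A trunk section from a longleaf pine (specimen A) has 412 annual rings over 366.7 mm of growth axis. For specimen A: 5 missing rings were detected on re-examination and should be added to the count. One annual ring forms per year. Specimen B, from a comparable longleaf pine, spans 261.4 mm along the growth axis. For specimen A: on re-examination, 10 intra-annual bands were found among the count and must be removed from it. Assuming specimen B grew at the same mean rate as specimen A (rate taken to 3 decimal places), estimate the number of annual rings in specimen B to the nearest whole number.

Specimen A: after corrections the count is 412 − 10 + 5 = 407 annual rings.
A: Mean rate = 366.7 mm / 407 years ≈ 0.901 mm per year.
B spans 261.4 / 0.901 = 290.12 years ≈ 290 annual rings.

290 annual rings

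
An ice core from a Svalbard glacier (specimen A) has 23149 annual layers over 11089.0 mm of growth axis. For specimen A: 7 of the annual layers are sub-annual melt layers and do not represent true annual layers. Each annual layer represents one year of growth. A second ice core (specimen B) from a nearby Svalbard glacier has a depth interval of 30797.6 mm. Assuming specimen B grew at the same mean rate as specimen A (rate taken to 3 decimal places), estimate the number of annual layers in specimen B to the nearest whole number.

64296 annual layers

Specimen A: correcting the raw count gives 23149 − 7 = 23142 true annual layers.
A: 11089.0 mm over 23142 years gives 11089.0 / 23142 ≈ 0.479 mm/year.
For B, 30797.6 / 0.479 = 64295.62 years ≈ 64296 annual layers.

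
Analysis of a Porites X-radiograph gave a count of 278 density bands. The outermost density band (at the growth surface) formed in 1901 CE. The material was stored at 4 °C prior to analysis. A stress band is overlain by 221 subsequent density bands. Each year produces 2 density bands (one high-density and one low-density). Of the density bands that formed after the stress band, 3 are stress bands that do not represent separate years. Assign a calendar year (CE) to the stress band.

1792 CE

There are 221 density bands younger than the stress band.
221 − 3 false = 218 true density bands after the stress band.
Dividing by 2 density bands per year: 218 / 2 = 109 years.
Counting back 109 years from 1901 CE places the stress band in 1901 − 109 = 1792 CE.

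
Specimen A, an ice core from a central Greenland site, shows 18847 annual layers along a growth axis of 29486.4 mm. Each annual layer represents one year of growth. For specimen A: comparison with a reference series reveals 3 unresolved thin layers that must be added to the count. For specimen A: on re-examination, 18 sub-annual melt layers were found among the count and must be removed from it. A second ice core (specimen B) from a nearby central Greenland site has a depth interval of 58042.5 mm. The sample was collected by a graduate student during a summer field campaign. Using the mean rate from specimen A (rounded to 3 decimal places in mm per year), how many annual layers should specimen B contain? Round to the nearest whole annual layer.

37064 annual layers

Specimen A: true annual layer count = 18847 − 18 + 3 = 18832.
A: 29486.4 mm over 18832 years gives 29486.4 / 18832 ≈ 1.566 mm per year.
Specimen B: 58042.5 mm / 1.566 mm per year = 37064.18 years ≈ 37064 annual layers.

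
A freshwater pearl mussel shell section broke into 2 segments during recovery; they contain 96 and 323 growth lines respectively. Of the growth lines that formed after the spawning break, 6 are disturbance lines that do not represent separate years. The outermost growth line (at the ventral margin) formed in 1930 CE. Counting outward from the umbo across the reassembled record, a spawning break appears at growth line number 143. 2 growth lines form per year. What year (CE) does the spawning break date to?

1795 CE

Total growth lines = 96 + 323 = 419.
419 − 143 = 276 growth lines lie beyond the spawning break toward the ventral margin.
276 − 6 false = 270 true growth lines after the spawning break.
270 growth lines at 2 per year is 270 / 2 = 135 years.
The growth line at the ventral margin is 1930 CE, so the spawning break dates to 1930 − 135 = 1795 CE.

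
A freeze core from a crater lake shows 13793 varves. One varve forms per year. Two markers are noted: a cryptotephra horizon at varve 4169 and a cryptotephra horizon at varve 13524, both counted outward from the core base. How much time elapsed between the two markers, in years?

The two markers are separated by 13524 − 4169 = 9355 varves.
At one varve per year, 9355 years elapsed between them.

9355 yr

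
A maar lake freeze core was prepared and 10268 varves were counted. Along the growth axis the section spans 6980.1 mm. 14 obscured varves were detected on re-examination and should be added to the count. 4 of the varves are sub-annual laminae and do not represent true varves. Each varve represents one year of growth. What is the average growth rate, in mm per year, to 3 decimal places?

0.679 mm per year

True varve count = 10268 − 4 + 14 = 10278.
Extension rate ≈ 6980.1 / 10278 = 0.679 mm per year.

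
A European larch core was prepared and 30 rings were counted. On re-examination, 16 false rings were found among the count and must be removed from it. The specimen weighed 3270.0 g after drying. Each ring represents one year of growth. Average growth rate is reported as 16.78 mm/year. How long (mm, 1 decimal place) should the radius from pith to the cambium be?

234.9 mm

Correcting the raw count gives 30 − 16 = 14 true rings.
14 years at 16.78 mm/year gives 16.78 × 14 = 234.9 mm.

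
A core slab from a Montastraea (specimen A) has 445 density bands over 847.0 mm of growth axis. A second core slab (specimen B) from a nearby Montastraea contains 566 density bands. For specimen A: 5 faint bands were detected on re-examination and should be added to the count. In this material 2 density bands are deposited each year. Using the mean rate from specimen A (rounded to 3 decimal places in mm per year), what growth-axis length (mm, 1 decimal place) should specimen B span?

Specimen A: correcting the raw count gives 445 + 5 = 450 true density bands.
Specimen A: dividing by 2 density bands per year: 450 / 2 = 225 years.
A: Mean rate = 847.0 mm / 225 years ≈ 3.764 mm per year.
Specimen B: 566 density bands at 2 per year is 566 / 2 = 283 years. B's length ≈ 3.764 × 283 = 1065.2 mm.

1065.2 mm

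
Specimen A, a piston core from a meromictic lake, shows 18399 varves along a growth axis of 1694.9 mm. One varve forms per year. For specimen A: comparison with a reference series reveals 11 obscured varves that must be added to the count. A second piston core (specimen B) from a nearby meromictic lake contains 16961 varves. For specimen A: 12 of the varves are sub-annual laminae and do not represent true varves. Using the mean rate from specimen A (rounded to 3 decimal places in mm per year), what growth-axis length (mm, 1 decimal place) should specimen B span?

1560.4 mm

Specimen A: true varve count = 18399 − 12 + 11 = 18398.
A: 1694.9 mm over 18398 years gives 1694.9 / 18398 ≈ 0.092 mm/year.
Length of B = 0.092 × 16961 = 1560.4 mm.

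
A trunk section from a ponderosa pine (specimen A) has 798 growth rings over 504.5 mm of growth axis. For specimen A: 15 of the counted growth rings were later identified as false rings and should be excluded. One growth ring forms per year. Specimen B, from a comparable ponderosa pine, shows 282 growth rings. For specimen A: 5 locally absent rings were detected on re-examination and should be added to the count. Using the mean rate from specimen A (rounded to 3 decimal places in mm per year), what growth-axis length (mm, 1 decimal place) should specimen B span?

180.5 mm

Specimen A: adjusted count: 798 − 15 + 5 = 788 growth rings.
A: Mean rate = 504.5 mm / 788 years ≈ 0.640 mm per year.
Length of B = 0.640 × 282 = 180.5 mm.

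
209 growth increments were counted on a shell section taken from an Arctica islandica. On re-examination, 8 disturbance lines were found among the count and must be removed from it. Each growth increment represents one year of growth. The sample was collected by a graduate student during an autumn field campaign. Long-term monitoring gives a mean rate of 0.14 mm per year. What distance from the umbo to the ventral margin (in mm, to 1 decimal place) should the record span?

Adjusted count: 209 − 8 = 201 growth increments.
Length ≈ 0.14 × 201 = 28.1 mm.

28.1 mm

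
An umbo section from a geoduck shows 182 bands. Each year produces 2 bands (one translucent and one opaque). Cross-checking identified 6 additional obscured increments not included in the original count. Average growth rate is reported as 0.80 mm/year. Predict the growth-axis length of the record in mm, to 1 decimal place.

After corrections the count is 182 + 6 = 188 bands.
With 2 bands per year, 188 / 2 = 94 years.
94 years at 0.80 mm/year gives 0.80 × 94 = 75.2 mm.

75.2 mm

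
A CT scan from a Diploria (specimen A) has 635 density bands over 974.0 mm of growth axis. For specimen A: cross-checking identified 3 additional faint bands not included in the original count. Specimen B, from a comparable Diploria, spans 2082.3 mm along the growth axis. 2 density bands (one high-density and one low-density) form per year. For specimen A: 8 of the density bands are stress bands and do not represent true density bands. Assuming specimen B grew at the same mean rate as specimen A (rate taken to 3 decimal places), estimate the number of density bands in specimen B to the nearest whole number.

1347 density bands

Specimen A: after corrections the count is 635 − 8 + 3 = 630 density bands.
Specimen A: dividing by 2 density bands per year: 630 / 2 = 315 years.
A: Extension rate ≈ 974.0 / 315 = 3.092 mm/yr.
Specimen B: 2082.3 mm / 3.092 mm per year = 673.45 years; at 2 density bands per year that is 673.45 × 2 ≈ 1347 density bands.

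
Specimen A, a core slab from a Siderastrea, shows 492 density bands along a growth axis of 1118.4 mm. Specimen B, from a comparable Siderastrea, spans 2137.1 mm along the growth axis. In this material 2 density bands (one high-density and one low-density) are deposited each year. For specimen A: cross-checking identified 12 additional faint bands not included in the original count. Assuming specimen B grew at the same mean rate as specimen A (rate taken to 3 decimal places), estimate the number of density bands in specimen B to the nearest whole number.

Specimen A: after corrections the count is 492 + 12 = 504 density bands.
Specimen A: 504 density bands at 2 per year is 504 / 2 = 252 years.
A: Mean rate = 1118.4 mm / 252 years ≈ 4.438 mm per year.
B spans 2137.1 / 4.438 = 481.55 years; at 2 density bands per year that is 481.55 × 2 ≈ 963 density bands.

963 density bands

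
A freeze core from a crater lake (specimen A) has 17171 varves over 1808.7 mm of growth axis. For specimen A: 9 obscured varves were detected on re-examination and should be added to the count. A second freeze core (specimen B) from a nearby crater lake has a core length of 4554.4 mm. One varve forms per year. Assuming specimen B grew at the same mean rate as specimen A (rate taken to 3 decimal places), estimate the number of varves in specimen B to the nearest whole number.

43375 varves

Specimen A: correcting the raw count gives 17171 + 9 = 17180 true varves.
A: 1808.7 mm over 17180 years gives 1808.7 / 17180 ≈ 0.105 mm/yr.
For B, 4554.4 / 0.105 = 43375.24 years ≈ 43375 varves.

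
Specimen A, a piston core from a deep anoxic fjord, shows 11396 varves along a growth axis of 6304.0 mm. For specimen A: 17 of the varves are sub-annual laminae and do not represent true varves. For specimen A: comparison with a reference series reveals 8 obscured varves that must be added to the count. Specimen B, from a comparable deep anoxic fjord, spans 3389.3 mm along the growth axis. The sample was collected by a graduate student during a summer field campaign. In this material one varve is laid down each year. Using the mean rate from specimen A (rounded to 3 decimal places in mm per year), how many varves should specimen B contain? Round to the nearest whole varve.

6118 varves

Specimen A: correcting the raw count gives 11396 − 17 + 8 = 11387 true varves.
A: Mean rate = 6304.0 mm / 11387 years ≈ 0.554 mm/year.
For B, 3389.3 / 0.554 = 6117.87 years ≈ 6118 varves.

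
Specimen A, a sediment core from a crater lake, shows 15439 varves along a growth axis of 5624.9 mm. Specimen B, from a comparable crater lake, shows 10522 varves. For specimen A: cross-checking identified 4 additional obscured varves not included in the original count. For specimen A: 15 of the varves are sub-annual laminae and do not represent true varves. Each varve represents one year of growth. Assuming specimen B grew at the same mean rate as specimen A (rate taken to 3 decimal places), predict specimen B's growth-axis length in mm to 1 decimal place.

Specimen A: adjusted count: 15439 − 15 + 4 = 15428 varves.
A: Mean rate = 5624.9 mm / 15428 years ≈ 0.365 mm/year.
Length of B = 0.365 × 10522 = 3840.5 mm.

3840.5 mm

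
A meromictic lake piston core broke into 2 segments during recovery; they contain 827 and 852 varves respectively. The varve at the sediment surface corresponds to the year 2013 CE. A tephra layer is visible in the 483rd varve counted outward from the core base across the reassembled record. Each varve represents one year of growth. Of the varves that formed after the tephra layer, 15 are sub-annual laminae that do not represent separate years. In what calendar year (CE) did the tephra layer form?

832 CE

Total varves = 827 + 852 = 1679.
Between varve 483 and the sediment surface there are 1679 − 483 = 1196 varves.
Excluding 15 false varves: 1196 − 15 = 1181.
The varve at the sediment surface is 2013 CE, so the tephra layer dates to 2013 − 1181 = 832 CE.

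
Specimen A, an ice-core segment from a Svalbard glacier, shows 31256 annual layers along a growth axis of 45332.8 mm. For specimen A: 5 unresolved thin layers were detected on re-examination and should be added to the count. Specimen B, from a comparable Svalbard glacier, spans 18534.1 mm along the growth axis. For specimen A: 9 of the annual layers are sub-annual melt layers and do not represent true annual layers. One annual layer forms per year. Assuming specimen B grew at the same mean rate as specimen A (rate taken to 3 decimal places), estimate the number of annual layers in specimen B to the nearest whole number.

Specimen A: adjusted count: 31256 − 9 + 5 = 31252 annual layers.
A: Mean rate = 45332.8 mm / 31252 years ≈ 1.451 mm/year.
Specimen B: 18534.1 mm / 1.451 mm per year = 12773.33 years ≈ 12773 annual layers.

12773 annual layers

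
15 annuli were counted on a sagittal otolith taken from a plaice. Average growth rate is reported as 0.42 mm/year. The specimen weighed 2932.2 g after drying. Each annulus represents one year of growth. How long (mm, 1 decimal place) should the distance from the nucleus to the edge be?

The record spans 15 years at 0.42 mm per year.
Predicted length = 0.42 mm/year × 15 years = 6.3 mm.

6.3 mm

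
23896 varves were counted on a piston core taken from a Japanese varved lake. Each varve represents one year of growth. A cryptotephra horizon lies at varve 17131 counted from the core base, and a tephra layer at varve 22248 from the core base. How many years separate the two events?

5117 years

Separation: 22248 − 17131 = 5117 varves.
At one varve per year, 5117 years elapsed between them.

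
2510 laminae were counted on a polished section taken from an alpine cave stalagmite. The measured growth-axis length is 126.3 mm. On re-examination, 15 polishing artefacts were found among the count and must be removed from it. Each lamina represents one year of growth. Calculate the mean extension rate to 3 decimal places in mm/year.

0.051 mm/year

Adjusted count: 2510 − 15 = 2495 laminae.
Mean rate = 126.3 mm / 2495 years ≈ 0.051 mm/year.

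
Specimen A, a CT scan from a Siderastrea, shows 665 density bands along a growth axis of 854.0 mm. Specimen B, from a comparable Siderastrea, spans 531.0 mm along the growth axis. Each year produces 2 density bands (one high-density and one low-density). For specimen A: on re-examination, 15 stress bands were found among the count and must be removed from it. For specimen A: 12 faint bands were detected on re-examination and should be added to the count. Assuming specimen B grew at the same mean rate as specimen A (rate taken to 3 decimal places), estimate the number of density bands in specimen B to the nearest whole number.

412 density bands

Specimen A: adjusted count: 665 − 15 + 12 = 662 density bands.
Specimen A: with 2 density bands per year, 662 / 2 = 331 years.
A: Extension rate ≈ 854.0 / 331 = 2.580 mm per year.
B spans 531.0 / 2.580 = 205.81 years; at 2 density bands per year that is 205.81 × 2 ≈ 412 density bands.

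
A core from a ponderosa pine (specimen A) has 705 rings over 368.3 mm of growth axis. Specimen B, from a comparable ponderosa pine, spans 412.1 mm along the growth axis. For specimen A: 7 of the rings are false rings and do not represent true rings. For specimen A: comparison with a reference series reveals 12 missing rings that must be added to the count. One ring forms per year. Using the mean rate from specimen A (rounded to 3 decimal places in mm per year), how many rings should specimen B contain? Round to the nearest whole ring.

794 rings

Specimen A: true ring count = 705 − 7 + 12 = 710.
A: 368.3 mm over 710 years gives 368.3 / 710 ≈ 0.519 mm/year.
Specimen B: 412.1 mm / 0.519 mm per year = 794.03 years ≈ 794 rings.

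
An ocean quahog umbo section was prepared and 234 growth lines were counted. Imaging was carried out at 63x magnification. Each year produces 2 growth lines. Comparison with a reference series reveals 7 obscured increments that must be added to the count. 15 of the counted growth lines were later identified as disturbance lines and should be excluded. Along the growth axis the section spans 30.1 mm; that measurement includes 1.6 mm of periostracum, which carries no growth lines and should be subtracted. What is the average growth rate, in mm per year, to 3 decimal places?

0.252 mm per year

Adjusted count: 234 − 15 + 7 = 226 growth lines.
Dividing by 2 growth lines per year: 226 / 2 = 113 years.
Net length = 30.1 − 1.6 = 28.5 mm.
Extension rate ≈ 28.5 / 113 = 0.252 mm per year.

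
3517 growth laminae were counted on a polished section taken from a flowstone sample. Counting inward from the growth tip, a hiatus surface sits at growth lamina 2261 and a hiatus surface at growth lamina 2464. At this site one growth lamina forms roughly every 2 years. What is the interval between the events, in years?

406 yr

The two markers are separated by 2464 − 2261 = 203 growth laminae.
Multiplying by 2 years per growth lamina: 203 × 2 = 406 years.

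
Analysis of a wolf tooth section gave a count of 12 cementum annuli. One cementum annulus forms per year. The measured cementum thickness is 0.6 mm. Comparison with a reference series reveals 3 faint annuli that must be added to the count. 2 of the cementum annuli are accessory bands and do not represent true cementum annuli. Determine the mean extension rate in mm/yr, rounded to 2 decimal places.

0.05 mm/yr

After corrections the count is 12 − 2 + 3 = 13 cementum annuli.
Mean rate = 0.6 mm / 13 years ≈ 0.05 mm/yr.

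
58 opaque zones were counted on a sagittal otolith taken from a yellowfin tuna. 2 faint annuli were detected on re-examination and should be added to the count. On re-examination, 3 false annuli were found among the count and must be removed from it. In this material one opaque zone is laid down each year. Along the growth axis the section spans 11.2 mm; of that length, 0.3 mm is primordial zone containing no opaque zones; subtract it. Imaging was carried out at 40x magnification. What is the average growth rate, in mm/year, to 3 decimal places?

Correcting the raw count gives 58 − 3 + 2 = 57 true opaque zones.
The growth record spans 11.2 − 0.3 = 10.9 mm.
Extension rate ≈ 10.9 / 57 = 0.191 mm/year.

0.191 mm/year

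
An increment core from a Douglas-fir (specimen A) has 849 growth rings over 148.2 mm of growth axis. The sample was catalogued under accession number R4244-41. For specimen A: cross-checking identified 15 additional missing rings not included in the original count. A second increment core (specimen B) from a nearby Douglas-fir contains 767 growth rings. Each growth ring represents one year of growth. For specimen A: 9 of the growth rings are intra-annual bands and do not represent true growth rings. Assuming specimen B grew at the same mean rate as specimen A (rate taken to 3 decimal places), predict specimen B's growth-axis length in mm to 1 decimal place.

Specimen A: adjusted count: 849 − 9 + 15 = 855 growth rings.
A: Extension rate ≈ 148.2 / 855 = 0.173 mm/yr.
For B, 0.173 mm/year × 767 years = 132.7 mm.

132.7 mm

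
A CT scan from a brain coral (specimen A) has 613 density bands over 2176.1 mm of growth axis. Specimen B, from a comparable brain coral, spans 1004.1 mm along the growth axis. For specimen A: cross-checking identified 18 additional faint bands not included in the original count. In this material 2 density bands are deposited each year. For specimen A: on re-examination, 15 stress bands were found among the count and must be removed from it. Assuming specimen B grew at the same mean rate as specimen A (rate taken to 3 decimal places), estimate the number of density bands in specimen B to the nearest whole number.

Specimen A: adjusted count: 613 − 15 + 18 = 616 density bands.
Specimen A: dividing by 2 density bands per year: 616 / 2 = 308 years.
A: Mean rate = 2176.1 mm / 308 years ≈ 7.065 mm per year.
Specimen B: 1004.1 mm / 7.065 mm per year = 142.12 years; at 2 density bands per year that is 142.12 × 2 ≈ 284 density bands.

284 density bands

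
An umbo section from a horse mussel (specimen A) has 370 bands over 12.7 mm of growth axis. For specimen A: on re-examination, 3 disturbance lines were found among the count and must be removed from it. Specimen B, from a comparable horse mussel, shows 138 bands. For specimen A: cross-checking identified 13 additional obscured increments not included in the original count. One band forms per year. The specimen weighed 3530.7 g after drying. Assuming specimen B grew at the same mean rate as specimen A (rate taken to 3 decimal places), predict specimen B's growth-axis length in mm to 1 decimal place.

Specimen A: correcting the raw count gives 370 − 3 + 13 = 380 true bands.
A: 12.7 mm over 380 years gives 12.7 / 380 ≈ 0.033 mm/year.
B's length ≈ 0.033 × 138 = 4.6 mm.

4.6 mm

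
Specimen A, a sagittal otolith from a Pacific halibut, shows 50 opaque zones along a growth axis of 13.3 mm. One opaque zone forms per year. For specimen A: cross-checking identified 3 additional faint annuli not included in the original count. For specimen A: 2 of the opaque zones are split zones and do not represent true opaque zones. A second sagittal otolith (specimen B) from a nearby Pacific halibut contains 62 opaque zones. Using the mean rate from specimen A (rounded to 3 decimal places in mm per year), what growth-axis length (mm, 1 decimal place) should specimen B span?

16.2 mm

Specimen A: after corrections the count is 50 − 2 + 3 = 51 opaque zones.
A: Mean rate = 13.3 mm / 51 years ≈ 0.261 mm/year.
B's length ≈ 0.261 × 62 = 16.2 mm.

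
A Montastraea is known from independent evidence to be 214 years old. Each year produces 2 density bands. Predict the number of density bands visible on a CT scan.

With 2 density bands per year, 214 years would produce 214 × 2 = 428 density bands.
So 428 density bands should be present.

428 density bands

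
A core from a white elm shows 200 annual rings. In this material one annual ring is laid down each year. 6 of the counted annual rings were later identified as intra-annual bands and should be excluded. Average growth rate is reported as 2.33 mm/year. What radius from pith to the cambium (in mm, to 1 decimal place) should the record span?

True annual ring count = 200 − 6 = 194.
194 years at 2.33 mm/year gives 2.33 × 194 = 452.0 mm.

452.0 mm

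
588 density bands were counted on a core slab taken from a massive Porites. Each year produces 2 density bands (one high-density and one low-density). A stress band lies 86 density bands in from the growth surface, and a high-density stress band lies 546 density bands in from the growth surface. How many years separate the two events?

230 years

The two markers are separated by 546 − 86 = 460 density bands.
460 density bands at 2 per year is 460 / 2 = 230 years.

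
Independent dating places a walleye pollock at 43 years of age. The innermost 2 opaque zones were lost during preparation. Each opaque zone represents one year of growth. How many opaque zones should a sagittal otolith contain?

One opaque zone per year gives 43 opaque zones over 43 years.
Subtracting the 2 opaque zones not captured gives 43 − 2 = 41 opaque zones in the record.

41 opaque zones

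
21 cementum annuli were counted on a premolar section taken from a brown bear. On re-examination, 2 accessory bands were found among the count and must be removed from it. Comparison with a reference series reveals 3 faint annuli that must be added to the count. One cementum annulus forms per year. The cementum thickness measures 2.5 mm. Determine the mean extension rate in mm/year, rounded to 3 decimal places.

0.114 mm/year

True cementum annulus count = 21 − 2 + 3 = 22.
Extension rate ≈ 2.5 / 22 = 0.114 mm/year.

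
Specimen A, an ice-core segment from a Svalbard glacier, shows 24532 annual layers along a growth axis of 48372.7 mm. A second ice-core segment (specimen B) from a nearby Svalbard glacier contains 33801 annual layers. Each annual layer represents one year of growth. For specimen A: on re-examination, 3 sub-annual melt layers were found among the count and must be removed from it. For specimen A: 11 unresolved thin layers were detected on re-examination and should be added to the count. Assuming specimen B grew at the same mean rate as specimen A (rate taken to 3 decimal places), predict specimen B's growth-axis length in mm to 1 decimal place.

66621.8 mm

Specimen A: true annual layer count = 24532 − 3 + 11 = 24540.
A: 48372.7 mm over 24540 years gives 48372.7 / 24540 ≈ 1.971 mm/yr.
Length of B = 1.971 × 33801 = 66621.8 mm.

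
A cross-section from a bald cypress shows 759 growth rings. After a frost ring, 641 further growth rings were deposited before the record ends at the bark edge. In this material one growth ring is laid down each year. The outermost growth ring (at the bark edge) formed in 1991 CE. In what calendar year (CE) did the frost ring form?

641 growth rings formed after the frost ring.
The growth ring at the bark edge is 1991 CE, so the frost ring dates to 1991 − 641 = 1350 CE.

1350 CE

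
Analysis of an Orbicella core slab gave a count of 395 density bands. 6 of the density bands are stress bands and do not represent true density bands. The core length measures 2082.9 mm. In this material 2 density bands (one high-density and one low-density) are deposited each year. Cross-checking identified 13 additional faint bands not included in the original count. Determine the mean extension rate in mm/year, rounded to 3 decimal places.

True density band count = 395 − 6 + 13 = 402.
Dividing by 2 density bands per year: 402 / 2 = 201 years.
2082.9 mm over 201 years gives 2082.9 / 201 ≈ 10.363 mm/year.

10.363 mm/year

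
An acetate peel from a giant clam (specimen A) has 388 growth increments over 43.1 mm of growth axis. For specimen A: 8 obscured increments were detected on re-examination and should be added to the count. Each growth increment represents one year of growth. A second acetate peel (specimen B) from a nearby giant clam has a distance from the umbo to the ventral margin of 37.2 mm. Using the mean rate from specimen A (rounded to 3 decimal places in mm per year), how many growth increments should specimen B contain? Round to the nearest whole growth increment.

341 growth increments

Specimen A: adjusted count: 388 + 8 = 396 growth increments.
A: 43.1 mm over 396 years gives 43.1 / 396 ≈ 0.109 mm per year.
Specimen B: 37.2 mm / 0.109 mm per year = 341.28 years ≈ 341 growth increments.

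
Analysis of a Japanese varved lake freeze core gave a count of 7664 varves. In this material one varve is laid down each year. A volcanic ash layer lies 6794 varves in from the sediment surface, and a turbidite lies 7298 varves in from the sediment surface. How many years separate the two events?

The two markers are separated by 7298 − 6794 = 504 varves.
At one varve per year, 504 years elapsed between them.

504 years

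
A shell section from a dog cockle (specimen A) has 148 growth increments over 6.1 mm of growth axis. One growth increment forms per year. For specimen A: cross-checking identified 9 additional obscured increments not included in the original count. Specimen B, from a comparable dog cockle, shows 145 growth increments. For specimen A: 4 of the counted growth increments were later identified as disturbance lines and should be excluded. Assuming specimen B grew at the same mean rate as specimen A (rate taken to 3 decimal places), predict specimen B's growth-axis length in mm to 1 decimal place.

Specimen A: adjusted count: 148 − 4 + 9 = 153 growth increments.
A: Mean rate = 6.1 mm / 153 years ≈ 0.040 mm/year.
Length of B = 0.040 × 145 = 5.8 mm.

5.8 mm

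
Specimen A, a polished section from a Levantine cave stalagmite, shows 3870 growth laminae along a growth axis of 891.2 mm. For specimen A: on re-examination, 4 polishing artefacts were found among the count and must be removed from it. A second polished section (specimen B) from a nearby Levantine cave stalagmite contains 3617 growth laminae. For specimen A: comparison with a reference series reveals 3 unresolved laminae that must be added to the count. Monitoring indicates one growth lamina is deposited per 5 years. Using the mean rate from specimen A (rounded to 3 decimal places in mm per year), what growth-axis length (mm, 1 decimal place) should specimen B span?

Specimen A: after corrections the count is 3870 − 4 + 3 = 3869 growth laminae.
Specimen A: at 5 years per growth lamina, 3869 × 5 = 19345 years.
A: Extension rate ≈ 891.2 / 19345 = 0.046 mm/year.
Specimen B: at 5 years per growth lamina, 3617 × 5 = 18085 years. Length of B = 0.046 × 18085 = 831.9 mm.

831.9 mm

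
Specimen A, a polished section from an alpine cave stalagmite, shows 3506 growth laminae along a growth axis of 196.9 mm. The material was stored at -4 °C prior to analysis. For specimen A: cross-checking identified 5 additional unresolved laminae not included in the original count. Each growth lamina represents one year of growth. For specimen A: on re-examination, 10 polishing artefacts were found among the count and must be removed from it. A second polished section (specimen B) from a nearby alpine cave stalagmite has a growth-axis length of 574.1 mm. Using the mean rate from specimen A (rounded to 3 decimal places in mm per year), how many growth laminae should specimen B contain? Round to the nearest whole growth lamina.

10252 growth laminae

Specimen A: after corrections the count is 3506 − 10 + 5 = 3501 growth laminae.
A: 196.9 mm over 3501 years gives 196.9 / 3501 ≈ 0.056 mm/yr.
For B, 574.1 / 0.056 = 10251.79 years ≈ 10252 growth laminae.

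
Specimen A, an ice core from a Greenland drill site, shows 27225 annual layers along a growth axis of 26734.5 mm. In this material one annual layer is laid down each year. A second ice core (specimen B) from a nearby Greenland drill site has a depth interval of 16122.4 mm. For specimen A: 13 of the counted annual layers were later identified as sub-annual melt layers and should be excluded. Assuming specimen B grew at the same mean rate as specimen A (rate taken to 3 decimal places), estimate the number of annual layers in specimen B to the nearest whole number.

16418 annual layers

Specimen A: correcting the raw count gives 27225 − 13 = 27212 true annual layers.
A: Mean rate = 26734.5 mm / 27212 years ≈ 0.982 mm per year.
Specimen B: 16122.4 mm / 0.982 mm per year = 16417.92 years ≈ 16418 annual layers.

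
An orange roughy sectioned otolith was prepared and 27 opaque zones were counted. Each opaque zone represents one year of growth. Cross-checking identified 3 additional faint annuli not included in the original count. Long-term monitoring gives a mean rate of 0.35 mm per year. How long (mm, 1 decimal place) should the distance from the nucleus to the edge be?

10.5 mm

True opaque zone count = 27 + 3 = 30.
Predicted length = 0.35 mm/year × 30 years = 10.5 mm.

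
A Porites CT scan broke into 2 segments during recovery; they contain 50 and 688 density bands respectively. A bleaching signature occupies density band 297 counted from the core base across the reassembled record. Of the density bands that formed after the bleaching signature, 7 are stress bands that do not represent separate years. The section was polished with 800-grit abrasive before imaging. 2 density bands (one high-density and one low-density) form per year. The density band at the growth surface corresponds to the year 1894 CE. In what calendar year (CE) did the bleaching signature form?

Total density bands = 50 + 688 = 738.
The bleaching signature sits at density band 297 from the core base, so 738 − 297 = 441 density bands formed after it.
441 − 7 false = 434 true density bands after the bleaching signature.
Dividing by 2 density bands per year: 434 / 2 = 217 years.
1894 − 217 = 1677 CE.

1677 CE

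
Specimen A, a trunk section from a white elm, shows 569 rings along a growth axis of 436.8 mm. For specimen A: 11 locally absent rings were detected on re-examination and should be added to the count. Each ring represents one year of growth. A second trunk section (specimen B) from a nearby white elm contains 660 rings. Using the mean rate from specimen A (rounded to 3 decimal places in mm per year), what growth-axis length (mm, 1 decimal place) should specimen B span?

Specimen A: after corrections the count is 569 + 11 = 580 rings.
A: Mean rate = 436.8 mm / 580 years ≈ 0.753 mm/year.
Length of B = 0.753 × 660 = 497.0 mm.

497.0 mm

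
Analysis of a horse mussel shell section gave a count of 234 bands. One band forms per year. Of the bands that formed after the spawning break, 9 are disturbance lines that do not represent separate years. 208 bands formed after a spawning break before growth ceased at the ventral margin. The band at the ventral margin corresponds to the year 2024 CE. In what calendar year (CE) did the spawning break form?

1825 CE

There are 208 bands younger than the spawning break.
Removing the 9 false bands leaves 208 − 9 = 199 true bands beyond the spawning break.
The band at the ventral margin is 2024 CE, so the spawning break dates to 2024 − 199 = 1825 CE.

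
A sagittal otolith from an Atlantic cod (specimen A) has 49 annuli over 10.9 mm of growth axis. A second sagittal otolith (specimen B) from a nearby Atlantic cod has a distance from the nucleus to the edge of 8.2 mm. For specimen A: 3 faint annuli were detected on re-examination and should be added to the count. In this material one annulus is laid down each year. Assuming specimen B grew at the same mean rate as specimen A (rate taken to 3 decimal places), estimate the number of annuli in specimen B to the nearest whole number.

39 annuli

Specimen A: adjusted count: 49 + 3 = 52 annuli.
A: 10.9 mm over 52 years gives 10.9 / 52 ≈ 0.210 mm/year.
For B, 8.2 / 0.210 = 39.05 years ≈ 39 annuli.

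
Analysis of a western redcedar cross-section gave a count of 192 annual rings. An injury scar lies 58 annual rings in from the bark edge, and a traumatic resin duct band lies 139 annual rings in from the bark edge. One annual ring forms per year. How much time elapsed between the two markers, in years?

81 years

The two markers are separated by 139 − 58 = 81 annual rings.
At one annual ring per year, 81 years elapsed between them.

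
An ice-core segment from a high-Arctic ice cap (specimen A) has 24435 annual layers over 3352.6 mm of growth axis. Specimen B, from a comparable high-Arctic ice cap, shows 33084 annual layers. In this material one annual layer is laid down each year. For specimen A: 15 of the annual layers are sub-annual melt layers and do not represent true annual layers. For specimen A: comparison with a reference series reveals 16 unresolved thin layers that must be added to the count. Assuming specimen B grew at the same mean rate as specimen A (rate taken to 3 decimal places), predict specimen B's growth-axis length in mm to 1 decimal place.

Specimen A: correcting the raw count gives 24435 − 15 + 16 = 24436 true annual layers.
A: Mean rate = 3352.6 mm / 24436 years ≈ 0.137 mm/year.
B's length ≈ 0.137 × 33084 = 4532.5 mm.

4532.5 mm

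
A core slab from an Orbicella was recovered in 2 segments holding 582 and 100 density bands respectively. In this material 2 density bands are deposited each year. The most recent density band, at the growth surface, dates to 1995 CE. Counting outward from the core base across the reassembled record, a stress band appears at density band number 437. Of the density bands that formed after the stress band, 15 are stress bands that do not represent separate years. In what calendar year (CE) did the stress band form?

1880 CE

Total density bands = 582 + 100 = 682.
Between density band 437 and the growth surface there are 682 − 437 = 245 density bands.
245 − 15 false = 230 true density bands after the stress band.
With 2 density bands per year, 230 / 2 = 115 years.
1995 − 115 = 1880 CE.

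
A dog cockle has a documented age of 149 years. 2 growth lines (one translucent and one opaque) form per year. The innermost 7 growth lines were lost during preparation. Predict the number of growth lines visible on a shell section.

Expected growth lines: 149 × 2 = 298.
298 − 7 missed = 291 growth lines expected in the prepared section.

291 growth lines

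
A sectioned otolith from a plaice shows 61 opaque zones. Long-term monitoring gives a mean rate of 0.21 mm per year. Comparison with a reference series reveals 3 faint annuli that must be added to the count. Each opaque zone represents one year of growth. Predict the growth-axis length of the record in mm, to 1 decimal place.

13.4 mm

Adjusted count: 61 + 3 = 64 opaque zones.
64 years at 0.21 mm/year gives 0.21 × 64 = 13.4 mm.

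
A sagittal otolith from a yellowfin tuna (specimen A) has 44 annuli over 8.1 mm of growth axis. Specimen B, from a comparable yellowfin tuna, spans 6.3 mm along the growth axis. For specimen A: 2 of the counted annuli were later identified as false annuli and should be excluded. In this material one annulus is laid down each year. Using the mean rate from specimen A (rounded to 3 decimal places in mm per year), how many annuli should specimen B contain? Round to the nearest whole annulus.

Specimen A: after corrections the count is 44 − 2 = 42 annuli.
A: 8.1 mm over 42 years gives 8.1 / 42 ≈ 0.193 mm per year.
Specimen B: 6.3 mm / 0.193 mm per year = 32.64 years ≈ 33 annuli.

33 annuli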